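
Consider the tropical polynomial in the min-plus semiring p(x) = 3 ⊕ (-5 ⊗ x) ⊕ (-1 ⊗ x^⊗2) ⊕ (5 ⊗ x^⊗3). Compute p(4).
p(4) = -1

A tropical monomial a ⊗ x^⊗i evaluates to a + i · x. Evaluating each term at x = 4:
  Term 0 contributes 3 + 0 · 4 = 3
  Term 1 contributes -5 + 1 · 4 = -1
  Term 2 contributes -1 + 2 · 4 = 7
  Term 3 contributes 5 + 3 · 4 = 17
p(4) = ⊕ of these = min[3, -1, 7, 17] = -1.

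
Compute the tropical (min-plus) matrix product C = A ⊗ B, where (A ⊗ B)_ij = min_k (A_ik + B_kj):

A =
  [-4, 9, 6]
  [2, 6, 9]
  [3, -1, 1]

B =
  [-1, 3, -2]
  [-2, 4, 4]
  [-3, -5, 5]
A ⊗ B =
  [-5, -1, -6]
  [1, 4, 0]
  [-3, -4, 1]

Apply the min-plus product entry-by-entry:
  C[0][0] = min over k of (A[0][0] + B[0][0] = -4 + -1 = -5, A[0][1] + B[1][0] = 9 + -2 = 7, A[0][2] + B[2][0] = 6 + -3 = 3) = -5 (attained at k = 0)
  C[0][1] = min over k of (A[0][0] + B[0][1] = -4 + 3 = -1, A[0][1] + B[1][1] = 9 + 4 = 13, A[0][2] + B[2][1] = 6 + -5 = 1) = -1 (attained at k = 0)
  C[0][2] = min over k of (A[0][0] + B[0][2] = -4 + -2 = -6, A[0][1] + B[1][2] = 9 + 4 = 13, A[0][2] + B[2][2] = 6 + 5 = 11) = -6 (attained at k = 0)
  C[1][0] = min over k of (A[1][0] + B[0][0] = 2 + -1 = 1, A[1][1] + B[1][0] = 6 + -2 = 4, A[1][2] + B[2][0] = 9 + -3 = 6) = 1 (attained at k = 0)
  C[1][1] = min over k of (A[1][0] + B[0][1] = 2 + 3 = 5, A[1][1] + B[1][1] = 6 + 4 = 10, A[1][2] + B[2][1] = 9 + -5 = 4) = 4 (attained at k = 2)
  C[1][2] = min over k of (A[1][0] + B[0][2] = 2 + -2 = 0, A[1][1] + B[1][2] = 6 + 4 = 10, A[1][2] + B[2][2] = 9 + 5 = 14) = 0 (attained at k = 0)
  C[2][0] = min over k of (A[2][0] + B[0][0] = 3 + -1 = 2, A[2][1] + B[1][0] = -1 + -2 = -3, A[2][2] + B[2][0] = 1 + -3 = -2) = -3 (attained at k = 1)
  C[2][1] = min over k of (A[2][0] + B[0][1] = 3 + 3 = 6, A[2][1] + B[1][1] = -1 + 4 = 3, A[2][2] + B[2][1] = 1 + -5 = -4) = -4 (attained at k = 2)
  C[2][2] = min over k of (A[2][0] + B[0][2] = 3 + -2 = 1, A[2][1] + B[1][2] = -1 + 4 = 3, A[2][2] + B[2][2] = 1 + 5 = 6) = 1 (attained at k = 0)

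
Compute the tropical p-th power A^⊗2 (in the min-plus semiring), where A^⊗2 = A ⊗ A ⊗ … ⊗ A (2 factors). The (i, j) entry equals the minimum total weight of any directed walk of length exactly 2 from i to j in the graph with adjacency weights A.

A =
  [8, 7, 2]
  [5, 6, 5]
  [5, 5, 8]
A^⊗2 =
  [7, 7, 10]
  [10, 10, 7]
  [10, 11, 7]

Each entry (A^⊗2)_ij equals the minimum over all length-2 walks i = v_0 → v_1 → … → v_2 = j of Σ_t A[v_t][v_{t+1}]. For example, for (i, j) = (0, 2) we minimise over 3 possible intermediate vertex sequences; the minimum is 10, attained along the walk 0 → 0 → 2.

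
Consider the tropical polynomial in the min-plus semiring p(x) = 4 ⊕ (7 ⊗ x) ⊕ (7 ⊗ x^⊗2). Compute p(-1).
p(-1) = 4

A tropical monomial a ⊗ x^⊗i evaluates to a + i · x. Evaluating each term at x = -1:
  Term 0 contributes 4 + 0 · -1 = 4
  Term 1 contributes 7 + 1 · -1 = 6
  Term 2 contributes 7 + 2 · -1 = 5
p(-1) = ⊕ of these = min[4, 6, 5] = 4.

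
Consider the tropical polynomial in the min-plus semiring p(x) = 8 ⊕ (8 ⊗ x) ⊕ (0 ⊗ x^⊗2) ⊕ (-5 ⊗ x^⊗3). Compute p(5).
p(5) = 8

A tropical monomial a ⊗ x^⊗i evaluates to a + i · x. Evaluating each term at x = 5:
  Term 0 contributes 8 + 0 · 5 = 8
  Term 1 contributes 8 + 1 · 5 = 13
  Term 2 contributes 0 + 2 · 5 = 10
  Term 3 contributes -5 + 3 · 5 = 10
p(5) = ⊕ of these = min[8, 13, 10, 10] = 8.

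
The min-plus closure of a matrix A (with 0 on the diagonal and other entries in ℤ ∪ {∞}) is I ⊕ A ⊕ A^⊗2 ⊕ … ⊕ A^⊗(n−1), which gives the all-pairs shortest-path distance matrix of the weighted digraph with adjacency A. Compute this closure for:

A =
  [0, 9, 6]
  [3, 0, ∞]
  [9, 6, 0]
Closure =
  [0, 9, 6]
  [3, 0, 9]
  [9, 6, 0]

This is the Floyd-Warshall all-pairs shortest-path computation. For each intermediate vertex k = 0, 1, …, 2, update dist[i][j] ← min(dist[i][j], dist[i][k] + dist[k][j]). The final matrix gives, for each (i, j), the minimum total weight of any directed path from i to j (possibly empty when i = j).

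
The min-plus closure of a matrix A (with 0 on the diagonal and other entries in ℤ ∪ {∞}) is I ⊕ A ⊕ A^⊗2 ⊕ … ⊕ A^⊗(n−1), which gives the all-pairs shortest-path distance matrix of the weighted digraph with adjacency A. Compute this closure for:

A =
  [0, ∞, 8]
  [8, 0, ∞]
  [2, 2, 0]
Closure =
  [0, 10, 8]
  [8, 0, 16]
  [2, 2, 0]

This is the Floyd-Warshall all-pairs shortest-path computation. For each intermediate vertex k = 0, 1, …, 2, update dist[i][j] ← min(dist[i][j], dist[i][k] + dist[k][j]). The final matrix gives, for each (i, j), the minimum total weight of any directed path from i to j (possibly empty when i = j).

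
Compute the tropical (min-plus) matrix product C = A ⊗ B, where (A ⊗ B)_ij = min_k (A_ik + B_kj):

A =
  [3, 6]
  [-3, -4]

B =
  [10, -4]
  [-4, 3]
A ⊗ B =
  [2, -1]
  [-8, -7]

Apply the min-plus product entry-by-entry:
  C[0][0] = min over k of (A[0][0] + B[0][0] = 3 + 10 = 13, A[0][1] + B[1][0] = 6 + -4 = 2) = 2 (attained at k = 1)
  C[0][1] = min over k of (A[0][0] + B[0][1] = 3 + -4 = -1, A[0][1] + B[1][1] = 6 + 3 = 9) = -1 (attained at k = 0)
  C[1][0] = min over k of (A[1][0] + B[0][0] = -3 + 10 = 7, A[1][1] + B[1][0] = -4 + -4 = -8) = -8 (attained at k = 1)
  C[1][1] = min over k of (A[1][0] + B[0][1] = -3 + -4 = -7, A[1][1] + B[1][1] = -4 + 3 = -1) = -7 (attained at k = 0)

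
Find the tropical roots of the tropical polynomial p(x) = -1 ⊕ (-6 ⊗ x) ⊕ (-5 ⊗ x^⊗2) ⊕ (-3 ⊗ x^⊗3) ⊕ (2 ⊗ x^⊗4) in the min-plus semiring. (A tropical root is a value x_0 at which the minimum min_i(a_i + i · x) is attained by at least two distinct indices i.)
Roots: {-5, -2, -1, 5}

Each tropical root is a break point of the lower envelope of the lines y = a_i + i · x (there are 5 lines, with slopes 0, 1, ..., 4). Only the lines that attain the minimum somewhere contribute to roots; other lines are dominated. Here the surviving (envelope) indices are i = 4, i = 3, i = 2, i = 1, i = 0.
Intersections between consecutive envelope lines give the roots: for adjacent envelope indices i < j the intersection is x = (a_i − a_j) / (j − i). Reading off the sorted break points: {-5, -2, -1, 5}.
Verification: at each break x_0, at least two indices attain the minimum of min_i(a_i + i · x_0).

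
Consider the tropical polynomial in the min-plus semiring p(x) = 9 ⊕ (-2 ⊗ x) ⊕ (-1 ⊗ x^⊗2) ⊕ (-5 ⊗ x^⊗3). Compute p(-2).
p(-2) = -11

A tropical monomial a ⊗ x^⊗i evaluates to a + i · x. Evaluating each term at x = -2:
  Term 0 contributes 9 + 0 · -2 = 9
  Term 1 contributes -2 + 1 · -2 = -4
  Term 2 contributes -1 + 2 · -2 = -5
  Term 3 contributes -5 + 3 · -2 = -11
p(-2) = ⊕ of these = min[9, -4, -5, -11] = -11.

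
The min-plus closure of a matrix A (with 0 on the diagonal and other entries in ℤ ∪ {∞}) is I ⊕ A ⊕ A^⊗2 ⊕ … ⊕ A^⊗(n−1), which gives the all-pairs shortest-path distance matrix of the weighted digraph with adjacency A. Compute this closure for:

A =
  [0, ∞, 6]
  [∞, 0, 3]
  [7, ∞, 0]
Closure =
  [0, ∞, 6]
  [10, 0, 3]
  [7, ∞, 0]

This is the Floyd-Warshall all-pairs shortest-path computation. For each intermediate vertex k = 0, 1, …, 2, update dist[i][j] ← min(dist[i][j], dist[i][k] + dist[k][j]). The final matrix gives, for each (i, j), the minimum total weight of any directed path from i to j (possibly empty when i = j).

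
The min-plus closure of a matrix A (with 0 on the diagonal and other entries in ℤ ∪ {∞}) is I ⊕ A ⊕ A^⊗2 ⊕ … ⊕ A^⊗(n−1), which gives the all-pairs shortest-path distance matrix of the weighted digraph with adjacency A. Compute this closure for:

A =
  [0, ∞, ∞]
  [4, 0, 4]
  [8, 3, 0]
Closure =
  [0, ∞, ∞]
  [4, 0, 4]
  [7, 3, 0]

This is the Floyd-Warshall all-pairs shortest-path computation. For each intermediate vertex k = 0, 1, …, 2, update dist[i][j] ← min(dist[i][j], dist[i][k] + dist[k][j]). The final matrix gives, for each (i, j), the minimum total weight of any directed path from i to j (possibly empty when i = j).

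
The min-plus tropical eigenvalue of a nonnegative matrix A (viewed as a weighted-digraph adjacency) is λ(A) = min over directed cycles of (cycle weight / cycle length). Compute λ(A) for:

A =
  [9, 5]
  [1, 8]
λ(A) = 3

Enumerate directed cycles and compute their means (weight / length). Sample:
  cycle 0 → 0: weight = 9, length = 1, mean = 9/1 ≈ 9.000
  cycle 1 → 1: weight = 8, length = 1, mean = 8/1 ≈ 8.000
  cycle 0 → 1 → 0: weight = 6, length = 2, mean = 6/2 ≈ 3.000
  cycle 1 → 0 → 1: weight = 6, length = 2, mean = 6/2 ≈ 3.000
Minimum mean = 3.000, attained e.g. along the cycle 0 → 1 → 0 with weight 6 and length 2. So λ(A) = 6/2 = 3.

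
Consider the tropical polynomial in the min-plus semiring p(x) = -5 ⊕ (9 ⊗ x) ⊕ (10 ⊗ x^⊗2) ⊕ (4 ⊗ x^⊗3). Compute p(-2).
p(-2) = -5

A tropical monomial a ⊗ x^⊗i evaluates to a + i · x. Evaluating each term at x = -2:
  Term 0 contributes -5 + 0 · -2 = -5
  Term 1 contributes 9 + 1 · -2 = 7
  Term 2 contributes 10 + 2 · -2 = 6
  Term 3 contributes 4 + 3 · -2 = -2
p(-2) = ⊕ of these = min[-5, 7, 6, -2] = -5.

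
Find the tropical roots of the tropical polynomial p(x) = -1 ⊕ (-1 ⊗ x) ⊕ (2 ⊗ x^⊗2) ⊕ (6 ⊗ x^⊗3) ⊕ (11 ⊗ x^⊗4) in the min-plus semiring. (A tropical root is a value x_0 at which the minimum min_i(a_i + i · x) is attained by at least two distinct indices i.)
Roots: {-5, -4, -3, 0}

Each tropical root is a break point of the lower envelope of the lines y = a_i + i · x (there are 5 lines, with slopes 0, 1, ..., 4). Only the lines that attain the minimum somewhere contribute to roots; other lines are dominated. Here the surviving (envelope) indices are i = 4, i = 3, i = 2, i = 1, i = 0.
Intersections between consecutive envelope lines give the roots: for adjacent envelope indices i < j the intersection is x = (a_i − a_j) / (j − i). Reading off the sorted break points: {-5, -4, -3, 0}.
Verification: at each break x_0, at least two indices attain the minimum of min_i(a_i + i · x_0).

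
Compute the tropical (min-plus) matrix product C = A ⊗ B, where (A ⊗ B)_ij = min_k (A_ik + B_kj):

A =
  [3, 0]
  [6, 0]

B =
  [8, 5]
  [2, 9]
A ⊗ B =
  [2, 8]
  [2, 9]

Apply the min-plus product entry-by-entry:
  C[0][0] = min over k of (A[0][0] + B[0][0] = 3 + 8 = 11, A[0][1] + B[1][0] = 0 + 2 = 2) = 2 (attained at k = 1)
  C[0][1] = min over k of (A[0][0] + B[0][1] = 3 + 5 = 8, A[0][1] + B[1][1] = 0 + 9 = 9) = 8 (attained at k = 0)
  C[1][0] = min over k of (A[1][0] + B[0][0] = 6 + 8 = 14, A[1][1] + B[1][0] = 0 + 2 = 2) = 2 (attained at k = 1)
  C[1][1] = min over k of (A[1][0] + B[0][1] = 6 + 5 = 11, A[1][1] + B[1][1] = 0 + 9 = 9) = 9 (attained at k = 1)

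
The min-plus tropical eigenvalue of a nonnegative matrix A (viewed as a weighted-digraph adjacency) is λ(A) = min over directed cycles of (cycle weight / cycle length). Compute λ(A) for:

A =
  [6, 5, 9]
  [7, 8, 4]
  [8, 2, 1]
λ(A) = 1

Enumerate directed cycles and compute their means (weight / length). Sample:
  cycle 0 → 0: weight = 6, length = 1, mean = 6/1 ≈ 6.000
  cycle 1 → 1: weight = 8, length = 1, mean = 8/1 ≈ 8.000
  cycle 2 → 2: weight = 1, length = 1, mean = 1/1 ≈ 1.000
  cycle 0 → 1 → 0: weight = 12, length = 2, mean = 12/2 ≈ 6.000
  cycle 0 → 2 → 0: weight = 17, length = 2, mean = 17/2 ≈ 8.500
  cycle 1 → 0 → 1: weight = 12, length = 2, mean = 12/2 ≈ 6.000
Minimum mean = 1.000, attained e.g. along the cycle 2 → 2 with weight 1 and length 1. So λ(A) = 1/1 = 1.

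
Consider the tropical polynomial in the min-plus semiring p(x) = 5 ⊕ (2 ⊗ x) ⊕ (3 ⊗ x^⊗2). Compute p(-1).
p(-1) = 1

A tropical monomial a ⊗ x^⊗i evaluates to a + i · x. Evaluating each term at x = -1:
  Term 0 contributes 5 + 0 · -1 = 5
  Term 1 contributes 2 + 1 · -1 = 1
  Term 2 contributes 3 + 2 · -1 = 1
p(-1) = ⊕ of these = min[5, 1, 1] = 1.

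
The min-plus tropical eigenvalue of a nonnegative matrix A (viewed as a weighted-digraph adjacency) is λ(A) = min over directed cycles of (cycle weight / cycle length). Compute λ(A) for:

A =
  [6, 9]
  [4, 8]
λ(A) = 6

Enumerate directed cycles and compute their means (weight / length). Sample:
  cycle 0 → 0: weight = 6, length = 1, mean = 6/1 ≈ 6.000
  cycle 1 → 1: weight = 8, length = 1, mean = 8/1 ≈ 8.000
  cycle 0 → 1 → 0: weight = 13, length = 2, mean = 13/2 ≈ 6.500
  cycle 1 → 0 → 1: weight = 13, length = 2, mean = 13/2 ≈ 6.500
Minimum mean = 6.000, attained e.g. along the cycle 0 → 0 with weight 6 and length 1. So λ(A) = 6/1 = 6.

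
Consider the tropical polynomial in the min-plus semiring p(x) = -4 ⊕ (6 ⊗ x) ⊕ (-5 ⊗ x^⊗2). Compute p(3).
p(3) = -4

A tropical monomial a ⊗ x^⊗i evaluates to a + i · x. Evaluating each term at x = 3:
  Term 0 contributes -4 + 0 · 3 = -4
  Term 1 contributes 6 + 1 · 3 = 9
  Term 2 contributes -5 + 2 · 3 = 1
p(3) = ⊕ of these = min[-4, 9, 1] = -4.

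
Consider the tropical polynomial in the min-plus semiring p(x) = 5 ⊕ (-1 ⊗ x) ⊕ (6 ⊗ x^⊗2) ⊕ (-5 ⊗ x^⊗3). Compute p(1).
p(1) = -2

A tropical monomial a ⊗ x^⊗i evaluates to a + i · x. Evaluating each term at x = 1:
  Term 0 contributes 5 + 0 · 1 = 5
  Term 1 contributes -1 + 1 · 1 = 0
  Term 2 contributes 6 + 2 · 1 = 8
  Term 3 contributes -5 + 3 · 1 = -2
p(1) = ⊕ of these = min[5, 0, 8, -2] = -2.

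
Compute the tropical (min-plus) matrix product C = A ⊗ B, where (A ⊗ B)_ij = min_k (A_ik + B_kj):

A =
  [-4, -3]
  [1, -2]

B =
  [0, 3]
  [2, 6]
A ⊗ B =
  [-4, -1]
  [0, 4]

Apply the min-plus product entry-by-entry:
  C[0][0] = min over k of (A[0][0] + B[0][0] = -4 + 0 = -4, A[0][1] + B[1][0] = -3 + 2 = -1) = -4 (attained at k = 0)
  C[0][1] = min over k of (A[0][0] + B[0][1] = -4 + 3 = -1, A[0][1] + B[1][1] = -3 + 6 = 3) = -1 (attained at k = 0)
  C[1][0] = min over k of (A[1][0] + B[0][0] = 1 + 0 = 1, A[1][1] + B[1][0] = -2 + 2 = 0) = 0 (attained at k = 1)
  C[1][1] = min over k of (A[1][0] + B[0][1] = 1 + 3 = 4, A[1][1] + B[1][1] = -2 + 6 = 4) = 4 (attained at k = 0)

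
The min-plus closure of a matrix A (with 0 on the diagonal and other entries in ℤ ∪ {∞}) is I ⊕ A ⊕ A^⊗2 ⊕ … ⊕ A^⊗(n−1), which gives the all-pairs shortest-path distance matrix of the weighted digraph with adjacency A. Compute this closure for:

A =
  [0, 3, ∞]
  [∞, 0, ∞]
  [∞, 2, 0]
Closure =
  [0, 3, ∞]
  [∞, 0, ∞]
  [∞, 2, 0]

This is the Floyd-Warshall all-pairs shortest-path computation. For each intermediate vertex k = 0, 1, …, 2, update dist[i][j] ← min(dist[i][j], dist[i][k] + dist[k][j]). The final matrix gives, for each (i, j), the minimum total weight of any directed path from i to j (possibly empty when i = j).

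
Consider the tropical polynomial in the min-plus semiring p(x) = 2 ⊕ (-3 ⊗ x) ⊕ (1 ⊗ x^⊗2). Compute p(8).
p(8) = 2

A tropical monomial a ⊗ x^⊗i evaluates to a + i · x. Evaluating each term at x = 8:
  Term 0 contributes 2 + 0 · 8 = 2
  Term 1 contributes -3 + 1 · 8 = 5
  Term 2 contributes 1 + 2 · 8 = 17
p(8) = ⊕ of these = min[2, 5, 17] = 2.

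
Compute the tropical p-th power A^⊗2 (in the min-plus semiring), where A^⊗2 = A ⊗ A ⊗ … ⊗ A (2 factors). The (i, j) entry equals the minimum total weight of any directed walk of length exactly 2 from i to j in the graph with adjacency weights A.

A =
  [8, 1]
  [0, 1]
A^⊗2 =
  [1, 2]
  [1, 1]

Each entry (A^⊗2)_ij equals the minimum over all length-2 walks i = v_0 → v_1 → … → v_2 = j of Σ_t A[v_t][v_{t+1}]. For example, for (i, j) = (0, 1) we minimise over 2 possible intermediate vertex sequences; the minimum is 2, attained along the walk 0 → 1 → 1.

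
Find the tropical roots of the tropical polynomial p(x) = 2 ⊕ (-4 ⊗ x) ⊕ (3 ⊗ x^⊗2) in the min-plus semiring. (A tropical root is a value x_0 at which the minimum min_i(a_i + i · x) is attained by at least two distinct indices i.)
Roots: {-7, 6}

Each tropical root is a break point of the lower envelope of the lines y = a_i + i · x (there are 3 lines, with slopes 0, 1, ..., 2). Only the lines that attain the minimum somewhere contribute to roots; other lines are dominated. Here the surviving (envelope) indices are i = 2, i = 1, i = 0.
Intersections between consecutive envelope lines give the roots: for adjacent envelope indices i < j the intersection is x = (a_i − a_j) / (j − i). Reading off the sorted break points: {-7, 6}.
Verification: at each break x_0, at least two indices attain the minimum of min_i(a_i + i · x_0).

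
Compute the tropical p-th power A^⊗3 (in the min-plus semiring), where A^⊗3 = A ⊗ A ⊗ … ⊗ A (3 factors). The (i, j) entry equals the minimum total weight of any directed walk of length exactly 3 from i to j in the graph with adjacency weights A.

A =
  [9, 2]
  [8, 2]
A^⊗3 =
  [12, 6]
  [12, 6]

Each entry (A^⊗3)_ij equals the minimum over all length-3 walks i = v_0 → v_1 → … → v_3 = j of Σ_t A[v_t][v_{t+1}]. For example, for (i, j) = (0, 1) we minimise over 4 possible intermediate vertex sequences; the minimum is 6, attained along the walk 0 → 1 → 1 → 1.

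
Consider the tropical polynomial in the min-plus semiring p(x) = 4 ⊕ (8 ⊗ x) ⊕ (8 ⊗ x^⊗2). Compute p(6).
p(6) = 4

A tropical monomial a ⊗ x^⊗i evaluates to a + i · x. Evaluating each term at x = 6:
  Term 0 contributes 4 + 0 · 6 = 4
  Term 1 contributes 8 + 1 · 6 = 14
  Term 2 contributes 8 + 2 · 6 = 20
p(6) = ⊕ of these = min[4, 14, 20] = 4.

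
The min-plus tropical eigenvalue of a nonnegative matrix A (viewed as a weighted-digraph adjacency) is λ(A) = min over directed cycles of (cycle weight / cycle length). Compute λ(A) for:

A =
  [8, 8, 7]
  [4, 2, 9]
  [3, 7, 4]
λ(A) = 2

Enumerate directed cycles and compute their means (weight / length). Sample:
  cycle 0 → 0: weight = 8, length = 1, mean = 8/1 ≈ 8.000
  cycle 1 → 1: weight = 2, length = 1, mean = 2/1 ≈ 2.000
  cycle 2 → 2: weight = 4, length = 1, mean = 4/1 ≈ 4.000
  cycle 0 → 1 → 0: weight = 12, length = 2, mean = 12/2 ≈ 6.000
  cycle 0 → 2 → 0: weight = 10, length = 2, mean = 10/2 ≈ 5.000
  cycle 1 → 0 → 1: weight = 12, length = 2, mean = 12/2 ≈ 6.000
Minimum mean = 2.000, attained e.g. along the cycle 1 → 1 with weight 2 and length 1. So λ(A) = 2/1 = 2.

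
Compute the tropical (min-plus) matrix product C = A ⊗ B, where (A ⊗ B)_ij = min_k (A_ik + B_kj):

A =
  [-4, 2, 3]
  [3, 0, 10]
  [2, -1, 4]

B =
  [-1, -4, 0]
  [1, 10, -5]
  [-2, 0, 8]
A ⊗ B =
  [-5, -8, -4]
  [1, -1, -5]
  [0, -2, -6]

Apply the min-plus product entry-by-entry:
  C[0][0] = min over k of (A[0][0] + B[0][0] = -4 + -1 = -5, A[0][1] + B[1][0] = 2 + 1 = 3, A[0][2] + B[2][0] = 3 + -2 = 1) = -5 (attained at k = 0)
  C[0][1] = min over k of (A[0][0] + B[0][1] = -4 + -4 = -8, A[0][1] + B[1][1] = 2 + 10 = 12, A[0][2] + B[2][1] = 3 + 0 = 3) = -8 (attained at k = 0)
  C[0][2] = min over k of (A[0][0] + B[0][2] = -4 + 0 = -4, A[0][1] + B[1][2] = 2 + -5 = -3, A[0][2] + B[2][2] = 3 + 8 = 11) = -4 (attained at k = 0)
  C[1][0] = min over k of (A[1][0] + B[0][0] = 3 + -1 = 2, A[1][1] + B[1][0] = 0 + 1 = 1, A[1][2] + B[2][0] = 10 + -2 = 8) = 1 (attained at k = 1)
  C[1][1] = min over k of (A[1][0] + B[0][1] = 3 + -4 = -1, A[1][1] + B[1][1] = 0 + 10 = 10, A[1][2] + B[2][1] = 10 + 0 = 10) = -1 (attained at k = 0)
  C[1][2] = min over k of (A[1][0] + B[0][2] = 3 + 0 = 3, A[1][1] + B[1][2] = 0 + -5 = -5, A[1][2] + B[2][2] = 10 + 8 = 18) = -5 (attained at k = 1)
  C[2][0] = min over k of (A[2][0] + B[0][0] = 2 + -1 = 1, A[2][1] + B[1][0] = -1 + 1 = 0, A[2][2] + B[2][0] = 4 + -2 = 2) = 0 (attained at k = 1)
  C[2][1] = min over k of (A[2][0] + B[0][1] = 2 + -4 = -2, A[2][1] + B[1][1] = -1 + 10 = 9, A[2][2] + B[2][1] = 4 + 0 = 4) = -2 (attained at k = 0)
  C[2][2] = min over k of (A[2][0] + B[0][2] = 2 + 0 = 2, A[2][1] + B[1][2] = -1 + -5 = -6, A[2][2] + B[2][2] = 4 + 8 = 12) = -6 (attained at k = 1)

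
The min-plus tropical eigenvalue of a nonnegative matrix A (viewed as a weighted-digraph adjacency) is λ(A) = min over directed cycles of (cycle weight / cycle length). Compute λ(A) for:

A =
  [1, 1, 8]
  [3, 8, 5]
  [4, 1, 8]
λ(A) = 1

Enumerate directed cycles and compute their means (weight / length). Sample:
  cycle 0 → 0: weight = 1, length = 1, mean = 1/1 ≈ 1.000
  cycle 1 → 1: weight = 8, length = 1, mean = 8/1 ≈ 8.000
  cycle 2 → 2: weight = 8, length = 1, mean = 8/1 ≈ 8.000
  cycle 0 → 1 → 0: weight = 4, length = 2, mean = 4/2 ≈ 2.000
  cycle 0 → 2 → 0: weight = 12, length = 2, mean = 12/2 ≈ 6.000
  cycle 1 → 0 → 1: weight = 4, length = 2, mean = 4/2 ≈ 2.000
Minimum mean = 1.000, attained e.g. along the cycle 0 → 0 with weight 1 and length 1. So λ(A) = 1/1 = 1.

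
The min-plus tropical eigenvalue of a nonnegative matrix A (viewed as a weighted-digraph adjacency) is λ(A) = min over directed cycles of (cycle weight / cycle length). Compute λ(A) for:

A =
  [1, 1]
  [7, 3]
λ(A) = 1

Enumerate directed cycles and compute their means (weight / length). Sample:
  cycle 0 → 0: weight = 1, length = 1, mean = 1/1 ≈ 1.000
  cycle 1 → 1: weight = 3, length = 1, mean = 3/1 ≈ 3.000
  cycle 0 → 1 → 0: weight = 8, length = 2, mean = 8/2 ≈ 4.000
  cycle 1 → 0 → 1: weight = 8, length = 2, mean = 8/2 ≈ 4.000
Minimum mean = 1.000, attained e.g. along the cycle 0 → 0 with weight 1 and length 1. So λ(A) = 1/1 = 1.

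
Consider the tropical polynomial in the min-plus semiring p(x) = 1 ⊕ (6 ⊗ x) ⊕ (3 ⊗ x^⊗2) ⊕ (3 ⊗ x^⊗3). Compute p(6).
p(6) = 1

A tropical monomial a ⊗ x^⊗i evaluates to a + i · x. Evaluating each term at x = 6:
  Term 0 contributes 1 + 0 · 6 = 1
  Term 1 contributes 6 + 1 · 6 = 12
  Term 2 contributes 3 + 2 · 6 = 15
  Term 3 contributes 3 + 3 · 6 = 21
p(6) = ⊕ of these = min[1, 12, 15, 21] = 1.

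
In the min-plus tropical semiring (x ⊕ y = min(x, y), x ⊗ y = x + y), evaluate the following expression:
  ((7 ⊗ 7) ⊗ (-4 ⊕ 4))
((7 ⊗ 7) ⊗ (-4 ⊕ 4)) = 10

Expand innermost to outermost. Recall ⊕ takes the minimum of its arguments and ⊗ takes their sum. Working out the expression ((7 ⊗ 7) ⊗ (-4 ⊕ 4)) gives 10.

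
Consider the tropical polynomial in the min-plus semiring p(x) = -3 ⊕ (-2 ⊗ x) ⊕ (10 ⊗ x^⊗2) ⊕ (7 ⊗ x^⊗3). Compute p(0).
p(0) = -3

A tropical monomial a ⊗ x^⊗i evaluates to a + i · x. Evaluating each term at x = 0:
  Term 0 contributes -3 + 0 · 0 = -3
  Term 1 contributes -2 + 1 · 0 = -2
  Term 2 contributes 10 + 2 · 0 = 10
  Term 3 contributes 7 + 3 · 0 = 7
p(0) = ⊕ of these = min[-3, -2, 10, 7] = -3.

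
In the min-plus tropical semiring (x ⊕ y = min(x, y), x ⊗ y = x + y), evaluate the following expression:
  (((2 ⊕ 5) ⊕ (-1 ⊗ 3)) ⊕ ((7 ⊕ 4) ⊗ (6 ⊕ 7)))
(((2 ⊕ 5) ⊕ (-1 ⊗ 3)) ⊕ ((7 ⊕ 4) ⊗ (6 ⊕ 7))) = 2

Expand innermost to outermost. Recall ⊕ takes the minimum of its arguments and ⊗ takes their sum. Working out the expression (((2 ⊕ 5) ⊕ (-1 ⊗ 3)) ⊕ ((7 ⊕ 4) ⊗ (6 ⊕ 7))) gives 2.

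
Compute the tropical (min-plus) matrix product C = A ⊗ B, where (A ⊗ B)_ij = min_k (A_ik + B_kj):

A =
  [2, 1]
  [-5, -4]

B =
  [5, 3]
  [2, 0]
A ⊗ B =
  [3, 1]
  [-2, -4]

Apply the min-plus product entry-by-entry:
  C[0][0] = min over k of (A[0][0] + B[0][0] = 2 + 5 = 7, A[0][1] + B[1][0] = 1 + 2 = 3) = 3 (attained at k = 1)
  C[0][1] = min over k of (A[0][0] + B[0][1] = 2 + 3 = 5, A[0][1] + B[1][1] = 1 + 0 = 1) = 1 (attained at k = 1)
  C[1][0] = min over k of (A[1][0] + B[0][0] = -5 + 5 = 0, A[1][1] + B[1][0] = -4 + 2 = -2) = -2 (attained at k = 1)
  C[1][1] = min over k of (A[1][0] + B[0][1] = -5 + 3 = -2, A[1][1] + B[1][1] = -4 + 0 = -4) = -4 (attained at k = 1)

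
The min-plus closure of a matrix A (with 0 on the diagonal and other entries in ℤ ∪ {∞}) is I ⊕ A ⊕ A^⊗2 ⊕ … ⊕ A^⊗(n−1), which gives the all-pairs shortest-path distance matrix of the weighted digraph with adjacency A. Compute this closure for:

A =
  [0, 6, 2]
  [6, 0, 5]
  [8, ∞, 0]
Closure =
  [0, 6, 2]
  [6, 0, 5]
  [8, 14, 0]

This is the Floyd-Warshall all-pairs shortest-path computation. For each intermediate vertex k = 0, 1, …, 2, update dist[i][j] ← min(dist[i][j], dist[i][k] + dist[k][j]). The final matrix gives, for each (i, j), the minimum total weight of any directed path from i to j (possibly empty when i = j).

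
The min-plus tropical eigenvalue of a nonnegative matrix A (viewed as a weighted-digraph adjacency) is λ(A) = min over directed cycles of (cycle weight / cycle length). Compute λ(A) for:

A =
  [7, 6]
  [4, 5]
λ(A) = 5

Enumerate directed cycles and compute their means (weight / length). Sample:
  cycle 0 → 0: weight = 7, length = 1, mean = 7/1 ≈ 7.000
  cycle 1 → 1: weight = 5, length = 1, mean = 5/1 ≈ 5.000
  cycle 0 → 1 → 0: weight = 10, length = 2, mean = 10/2 ≈ 5.000
  cycle 1 → 0 → 1: weight = 10, length = 2, mean = 10/2 ≈ 5.000
Minimum mean = 5.000, attained e.g. along the cycle 1 → 1 with weight 5 and length 1. So λ(A) = 5/1 = 5.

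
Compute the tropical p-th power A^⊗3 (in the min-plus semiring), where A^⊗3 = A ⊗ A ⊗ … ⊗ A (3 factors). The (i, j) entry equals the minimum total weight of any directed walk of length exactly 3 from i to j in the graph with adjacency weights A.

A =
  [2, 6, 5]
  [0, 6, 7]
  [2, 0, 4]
A^⊗3 =
  [5, 7, 9]
  [4, 5, 7]
  [2, 6, 5]

Each entry (A^⊗3)_ij equals the minimum over all length-3 walks i = v_0 → v_1 → … → v_3 = j of Σ_t A[v_t][v_{t+1}]. For example, for (i, j) = (0, 2) we minimise over 9 possible intermediate vertex sequences; the minimum is 9, attained along the walk 0 → 0 → 0 → 2.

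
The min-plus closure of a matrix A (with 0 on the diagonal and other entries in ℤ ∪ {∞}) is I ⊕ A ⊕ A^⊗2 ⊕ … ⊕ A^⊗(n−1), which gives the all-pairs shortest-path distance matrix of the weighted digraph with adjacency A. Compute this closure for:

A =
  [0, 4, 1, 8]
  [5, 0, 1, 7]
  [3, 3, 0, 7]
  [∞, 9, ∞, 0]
Closure =
  [0, 4, 1, 8]
  [4, 0, 1, 7]
  [3, 3, 0, 7]
  [13, 9, 10, 0]

This is the Floyd-Warshall all-pairs shortest-path computation. For each intermediate vertex k = 0, 1, …, 3, update dist[i][j] ← min(dist[i][j], dist[i][k] + dist[k][j]). The final matrix gives, for each (i, j), the minimum total weight of any directed path from i to j (possibly empty when i = j).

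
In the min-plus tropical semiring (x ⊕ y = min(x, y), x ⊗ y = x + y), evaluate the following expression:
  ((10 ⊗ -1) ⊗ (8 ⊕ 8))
((10 ⊗ -1) ⊗ (8 ⊕ 8)) = 17

Expand innermost to outermost. Recall ⊕ takes the minimum of its arguments and ⊗ takes their sum. Working out the expression ((10 ⊗ -1) ⊗ (8 ⊕ 8)) gives 17.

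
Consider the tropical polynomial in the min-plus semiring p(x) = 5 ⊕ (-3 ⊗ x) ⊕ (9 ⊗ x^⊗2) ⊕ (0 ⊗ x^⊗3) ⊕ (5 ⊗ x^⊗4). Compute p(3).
p(3) = 0

A tropical monomial a ⊗ x^⊗i evaluates to a + i · x. Evaluating each term at x = 3:
  Term 0 contributes 5 + 0 · 3 = 5
  Term 1 contributes -3 + 1 · 3 = 0
  Term 2 contributes 9 + 2 · 3 = 15
  Term 3 contributes 0 + 3 · 3 = 9
  Term 4 contributes 5 + 4 · 3 = 17
p(3) = ⊕ of these = min[5, 0, 15, 9, 17] = 0.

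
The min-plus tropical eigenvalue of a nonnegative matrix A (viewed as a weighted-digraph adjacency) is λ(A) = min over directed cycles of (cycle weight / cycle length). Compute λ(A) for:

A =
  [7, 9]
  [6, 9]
λ(A) = 7

Enumerate directed cycles and compute their means (weight / length). Sample:
  cycle 0 → 0: weight = 7, length = 1, mean = 7/1 ≈ 7.000
  cycle 1 → 1: weight = 9, length = 1, mean = 9/1 ≈ 9.000
  cycle 0 → 1 → 0: weight = 15, length = 2, mean = 15/2 ≈ 7.500
  cycle 1 → 0 → 1: weight = 15, length = 2, mean = 15/2 ≈ 7.500
Minimum mean = 7.000, attained e.g. along the cycle 0 → 0 with weight 7 and length 1. So λ(A) = 7/1 = 7.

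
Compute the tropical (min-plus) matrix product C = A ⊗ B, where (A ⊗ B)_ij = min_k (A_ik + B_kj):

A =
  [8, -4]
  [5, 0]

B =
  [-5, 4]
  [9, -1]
A ⊗ B =
  [3, -5]
  [0, -1]

Apply the min-plus product entry-by-entry:
  C[0][0] = min over k of (A[0][0] + B[0][0] = 8 + -5 = 3, A[0][1] + B[1][0] = -4 + 9 = 5) = 3 (attained at k = 0)
  C[0][1] = min over k of (A[0][0] + B[0][1] = 8 + 4 = 12, A[0][1] + B[1][1] = -4 + -1 = -5) = -5 (attained at k = 1)
  C[1][0] = min over k of (A[1][0] + B[0][0] = 5 + -5 = 0, A[1][1] + B[1][0] = 0 + 9 = 9) = 0 (attained at k = 0)
  C[1][1] = min over k of (A[1][0] + B[0][1] = 5 + 4 = 9, A[1][1] + B[1][1] = 0 + -1 = -1) = -1 (attained at k = 1)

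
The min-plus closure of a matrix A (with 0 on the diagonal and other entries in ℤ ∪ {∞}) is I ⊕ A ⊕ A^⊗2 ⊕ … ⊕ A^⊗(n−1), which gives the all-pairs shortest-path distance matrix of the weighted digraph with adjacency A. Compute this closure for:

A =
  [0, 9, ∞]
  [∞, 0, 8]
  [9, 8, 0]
Closure =
  [0, 9, 17]
  [17, 0, 8]
  [9, 8, 0]

This is the Floyd-Warshall all-pairs shortest-path computation. For each intermediate vertex k = 0, 1, …, 2, update dist[i][j] ← min(dist[i][j], dist[i][k] + dist[k][j]). The final matrix gives, for each (i, j), the minimum total weight of any directed path from i to j (possibly empty when i = j).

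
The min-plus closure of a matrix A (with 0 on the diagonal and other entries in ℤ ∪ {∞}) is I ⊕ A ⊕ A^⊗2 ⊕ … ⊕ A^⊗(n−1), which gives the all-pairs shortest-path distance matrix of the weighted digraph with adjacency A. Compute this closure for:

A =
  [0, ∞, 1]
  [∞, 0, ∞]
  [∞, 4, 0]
Closure =
  [0, 5, 1]
  [∞, 0, ∞]
  [∞, 4, 0]

This is the Floyd-Warshall all-pairs shortest-path computation. For each intermediate vertex k = 0, 1, …, 2, update dist[i][j] ← min(dist[i][j], dist[i][k] + dist[k][j]). The final matrix gives, for each (i, j), the minimum total weight of any directed path from i to j (possibly empty when i = j).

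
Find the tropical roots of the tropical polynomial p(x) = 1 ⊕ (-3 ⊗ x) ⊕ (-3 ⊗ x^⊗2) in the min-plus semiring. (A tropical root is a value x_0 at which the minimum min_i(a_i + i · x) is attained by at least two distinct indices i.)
Roots: {0, 4}

Each tropical root is a break point of the lower envelope of the lines y = a_i + i · x (there are 3 lines, with slopes 0, 1, ..., 2). Only the lines that attain the minimum somewhere contribute to roots; other lines are dominated. Here the surviving (envelope) indices are i = 2, i = 1, i = 0.
Intersections between consecutive envelope lines give the roots: for adjacent envelope indices i < j the intersection is x = (a_i − a_j) / (j − i). Reading off the sorted break points: {0, 4}.
Verification: at each break x_0, at least two indices attain the minimum of min_i(a_i + i · x_0).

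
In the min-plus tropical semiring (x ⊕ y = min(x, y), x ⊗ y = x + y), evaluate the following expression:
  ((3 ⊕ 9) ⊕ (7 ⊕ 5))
((3 ⊕ 9) ⊕ (7 ⊕ 5)) = 3

Expand innermost to outermost. Recall ⊕ takes the minimum of its arguments and ⊗ takes their sum. Working out the expression ((3 ⊕ 9) ⊕ (7 ⊕ 5)) gives 3.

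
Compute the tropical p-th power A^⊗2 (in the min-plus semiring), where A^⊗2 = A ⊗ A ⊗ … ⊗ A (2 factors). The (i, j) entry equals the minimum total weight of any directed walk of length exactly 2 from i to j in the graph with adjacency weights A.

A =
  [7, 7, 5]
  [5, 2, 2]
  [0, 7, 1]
A^⊗2 =
  [5, 9, 6]
  [2, 4, 3]
  [1, 7, 2]

Each entry (A^⊗2)_ij equals the minimum over all length-2 walks i = v_0 → v_1 → … → v_2 = j of Σ_t A[v_t][v_{t+1}]. For example, for (i, j) = (0, 2) we minimise over 3 possible intermediate vertex sequences; the minimum is 6, attained along the walk 0 → 2 → 2.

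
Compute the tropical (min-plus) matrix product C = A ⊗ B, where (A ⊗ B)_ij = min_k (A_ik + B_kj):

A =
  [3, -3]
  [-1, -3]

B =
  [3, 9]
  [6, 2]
A ⊗ B =
  [3, -1]
  [2, -1]

Apply the min-plus product entry-by-entry:
  C[0][0] = min over k of (A[0][0] + B[0][0] = 3 + 3 = 6, A[0][1] + B[1][0] = -3 + 6 = 3) = 3 (attained at k = 1)
  C[0][1] = min over k of (A[0][0] + B[0][1] = 3 + 9 = 12, A[0][1] + B[1][1] = -3 + 2 = -1) = -1 (attained at k = 1)
  C[1][0] = min over k of (A[1][0] + B[0][0] = -1 + 3 = 2, A[1][1] + B[1][0] = -3 + 6 = 3) = 2 (attained at k = 0)
  C[1][1] = min over k of (A[1][0] + B[0][1] = -1 + 9 = 8, A[1][1] + B[1][1] = -3 + 2 = -1) = -1 (attained at k = 1)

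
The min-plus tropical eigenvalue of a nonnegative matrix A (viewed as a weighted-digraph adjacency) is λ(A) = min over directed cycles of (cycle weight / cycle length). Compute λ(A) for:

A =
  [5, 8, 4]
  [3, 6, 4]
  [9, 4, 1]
λ(A) = 1

Enumerate directed cycles and compute their means (weight / length). Sample:
  cycle 0 → 0: weight = 5, length = 1, mean = 5/1 ≈ 5.000
  cycle 1 → 1: weight = 6, length = 1, mean = 6/1 ≈ 6.000
  cycle 2 → 2: weight = 1, length = 1, mean = 1/1 ≈ 1.000
  cycle 0 → 1 → 0: weight = 11, length = 2, mean = 11/2 ≈ 5.500
  cycle 0 → 2 → 0: weight = 13, length = 2, mean = 13/2 ≈ 6.500
  cycle 1 → 0 → 1: weight = 11, length = 2, mean = 11/2 ≈ 5.500
Minimum mean = 1.000, attained e.g. along the cycle 2 → 2 with weight 1 and length 1. So λ(A) = 1/1 = 1.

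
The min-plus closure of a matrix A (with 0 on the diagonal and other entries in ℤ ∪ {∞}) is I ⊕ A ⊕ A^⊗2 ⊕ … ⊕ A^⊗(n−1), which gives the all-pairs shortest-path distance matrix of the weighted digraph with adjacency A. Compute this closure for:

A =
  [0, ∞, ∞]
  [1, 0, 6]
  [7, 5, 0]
Closure =
  [0, ∞, ∞]
  [1, 0, 6]
  [6, 5, 0]

This is the Floyd-Warshall all-pairs shortest-path computation. For each intermediate vertex k = 0, 1, …, 2, update dist[i][j] ← min(dist[i][j], dist[i][k] + dist[k][j]). The final matrix gives, for each (i, j), the minimum total weight of any directed path from i to j (possibly empty when i = j).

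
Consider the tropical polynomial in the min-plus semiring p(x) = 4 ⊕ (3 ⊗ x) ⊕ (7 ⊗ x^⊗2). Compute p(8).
p(8) = 4

A tropical monomial a ⊗ x^⊗i evaluates to a + i · x. Evaluating each term at x = 8:
  Term 0 contributes 4 + 0 · 8 = 4
  Term 1 contributes 3 + 1 · 8 = 11
  Term 2 contributes 7 + 2 · 8 = 23
p(8) = ⊕ of these = min[4, 11, 23] = 4.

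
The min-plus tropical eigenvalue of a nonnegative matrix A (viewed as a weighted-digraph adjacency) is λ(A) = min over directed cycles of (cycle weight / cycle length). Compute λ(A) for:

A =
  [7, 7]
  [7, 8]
λ(A) = 7

Enumerate directed cycles and compute their means (weight / length). Sample:
  cycle 0 → 0: weight = 7, length = 1, mean = 7/1 ≈ 7.000
  cycle 1 → 1: weight = 8, length = 1, mean = 8/1 ≈ 8.000
  cycle 0 → 1 → 0: weight = 14, length = 2, mean = 14/2 ≈ 7.000
  cycle 1 → 0 → 1: weight = 14, length = 2, mean = 14/2 ≈ 7.000
Minimum mean = 7.000, attained e.g. along the cycle 0 → 0 with weight 7 and length 1. So λ(A) = 7/1 = 7.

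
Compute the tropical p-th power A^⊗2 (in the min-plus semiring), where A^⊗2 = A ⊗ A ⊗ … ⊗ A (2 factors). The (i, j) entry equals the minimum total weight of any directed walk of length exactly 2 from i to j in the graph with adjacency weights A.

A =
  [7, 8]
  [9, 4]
A^⊗2 =
  [14, 12]
  [13, 8]

Each entry (A^⊗2)_ij equals the minimum over all length-2 walks i = v_0 → v_1 → … → v_2 = j of Σ_t A[v_t][v_{t+1}]. For example, for (i, j) = (0, 1) we minimise over 2 possible intermediate vertex sequences; the minimum is 12, attained along the walk 0 → 1 → 1.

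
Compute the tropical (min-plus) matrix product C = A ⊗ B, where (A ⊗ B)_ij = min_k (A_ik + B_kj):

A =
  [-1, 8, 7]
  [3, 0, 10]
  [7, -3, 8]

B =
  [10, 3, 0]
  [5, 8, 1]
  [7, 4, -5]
A ⊗ B =
  [9, 2, -1]
  [5, 6, 1]
  [2, 5, -2]

Apply the min-plus product entry-by-entry:
  C[0][0] = min over k of (A[0][0] + B[0][0] = -1 + 10 = 9, A[0][1] + B[1][0] = 8 + 5 = 13, A[0][2] + B[2][0] = 7 + 7 = 14) = 9 (attained at k = 0)
  C[0][1] = min over k of (A[0][0] + B[0][1] = -1 + 3 = 2, A[0][1] + B[1][1] = 8 + 8 = 16, A[0][2] + B[2][1] = 7 + 4 = 11) = 2 (attained at k = 0)
  C[0][2] = min over k of (A[0][0] + B[0][2] = -1 + 0 = -1, A[0][1] + B[1][2] = 8 + 1 = 9, A[0][2] + B[2][2] = 7 + -5 = 2) = -1 (attained at k = 0)
  C[1][0] = min over k of (A[1][0] + B[0][0] = 3 + 10 = 13, A[1][1] + B[1][0] = 0 + 5 = 5, A[1][2] + B[2][0] = 10 + 7 = 17) = 5 (attained at k = 1)
  C[1][1] = min over k of (A[1][0] + B[0][1] = 3 + 3 = 6, A[1][1] + B[1][1] = 0 + 8 = 8, A[1][2] + B[2][1] = 10 + 4 = 14) = 6 (attained at k = 0)
  C[1][2] = min over k of (A[1][0] + B[0][2] = 3 + 0 = 3, A[1][1] + B[1][2] = 0 + 1 = 1, A[1][2] + B[2][2] = 10 + -5 = 5) = 1 (attained at k = 1)
  C[2][0] = min over k of (A[2][0] + B[0][0] = 7 + 10 = 17, A[2][1] + B[1][0] = -3 + 5 = 2, A[2][2] + B[2][0] = 8 + 7 = 15) = 2 (attained at k = 1)
  C[2][1] = min over k of (A[2][0] + B[0][1] = 7 + 3 = 10, A[2][1] + B[1][1] = -3 + 8 = 5, A[2][2] + B[2][1] = 8 + 4 = 12) = 5 (attained at k = 1)
  C[2][2] = min over k of (A[2][0] + B[0][2] = 7 + 0 = 7, A[2][1] + B[1][2] = -3 + 1 = -2, A[2][2] + B[2][2] = 8 + -5 = 3) = -2 (attained at k = 1)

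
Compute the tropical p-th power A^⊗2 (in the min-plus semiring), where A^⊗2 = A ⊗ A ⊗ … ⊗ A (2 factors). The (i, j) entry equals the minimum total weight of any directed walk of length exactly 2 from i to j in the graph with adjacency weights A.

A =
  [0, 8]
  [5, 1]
A^⊗2 =
  [0, 8]
  [5, 2]

Each entry (A^⊗2)_ij equals the minimum over all length-2 walks i = v_0 → v_1 → … → v_2 = j of Σ_t A[v_t][v_{t+1}]. For example, for (i, j) = (0, 1) we minimise over 2 possible intermediate vertex sequences; the minimum is 8, attained along the walk 0 → 0 → 1.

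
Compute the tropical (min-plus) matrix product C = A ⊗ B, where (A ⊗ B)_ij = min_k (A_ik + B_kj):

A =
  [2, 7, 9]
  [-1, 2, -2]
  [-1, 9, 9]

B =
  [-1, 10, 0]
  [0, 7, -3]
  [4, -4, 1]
A ⊗ B =
  [1, 5, 2]
  [-2, -6, -1]
  [-2, 5, -1]

Apply the min-plus product entry-by-entry:
  C[0][0] = min over k of (A[0][0] + B[0][0] = 2 + -1 = 1, A[0][1] + B[1][0] = 7 + 0 = 7, A[0][2] + B[2][0] = 9 + 4 = 13) = 1 (attained at k = 0)
  C[0][1] = min over k of (A[0][0] + B[0][1] = 2 + 10 = 12, A[0][1] + B[1][1] = 7 + 7 = 14, A[0][2] + B[2][1] = 9 + -4 = 5) = 5 (attained at k = 2)
  C[0][2] = min over k of (A[0][0] + B[0][2] = 2 + 0 = 2, A[0][1] + B[1][2] = 7 + -3 = 4, A[0][2] + B[2][2] = 9 + 1 = 10) = 2 (attained at k = 0)
  C[1][0] = min over k of (A[1][0] + B[0][0] = -1 + -1 = -2, A[1][1] + B[1][0] = 2 + 0 = 2, A[1][2] + B[2][0] = -2 + 4 = 2) = -2 (attained at k = 0)
  C[1][1] = min over k of (A[1][0] + B[0][1] = -1 + 10 = 9, A[1][1] + B[1][1] = 2 + 7 = 9, A[1][2] + B[2][1] = -2 + -4 = -6) = -6 (attained at k = 2)
  C[1][2] = min over k of (A[1][0] + B[0][2] = -1 + 0 = -1, A[1][1] + B[1][2] = 2 + -3 = -1, A[1][2] + B[2][2] = -2 + 1 = -1) = -1 (attained at k = 0)
  C[2][0] = min over k of (A[2][0] + B[0][0] = -1 + -1 = -2, A[2][1] + B[1][0] = 9 + 0 = 9, A[2][2] + B[2][0] = 9 + 4 = 13) = -2 (attained at k = 0)
  C[2][1] = min over k of (A[2][0] + B[0][1] = -1 + 10 = 9, A[2][1] + B[1][1] = 9 + 7 = 16, A[2][2] + B[2][1] = 9 + -4 = 5) = 5 (attained at k = 2)
  C[2][2] = min over k of (A[2][0] + B[0][2] = -1 + 0 = -1, A[2][1] + B[1][2] = 9 + -3 = 6, A[2][2] + B[2][2] = 9 + 1 = 10) = -1 (attained at k = 0)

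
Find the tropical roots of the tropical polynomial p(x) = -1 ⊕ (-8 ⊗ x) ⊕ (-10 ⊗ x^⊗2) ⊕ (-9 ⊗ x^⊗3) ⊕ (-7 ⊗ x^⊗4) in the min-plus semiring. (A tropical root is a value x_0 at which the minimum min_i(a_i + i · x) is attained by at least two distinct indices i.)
Roots: {-2, -1, 2, 7}

Each tropical root is a break point of the lower envelope of the lines y = a_i + i · x (there are 5 lines, with slopes 0, 1, ..., 4). Only the lines that attain the minimum somewhere contribute to roots; other lines are dominated. Here the surviving (envelope) indices are i = 4, i = 3, i = 2, i = 1, i = 0.
Intersections between consecutive envelope lines give the roots: for adjacent envelope indices i < j the intersection is x = (a_i − a_j) / (j − i). Reading off the sorted break points: {-2, -1, 2, 7}.
Verification: at each break x_0, at least two indices attain the minimum of min_i(a_i + i · x_0).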